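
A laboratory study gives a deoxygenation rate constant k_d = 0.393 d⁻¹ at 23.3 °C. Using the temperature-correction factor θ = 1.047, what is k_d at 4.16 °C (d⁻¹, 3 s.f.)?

k_d ≈ 0.163 d⁻¹

k_d(T₂) = k_d(T₁) · θ^(T₂−T₁) = 0.393 × 1.047^(4.16−23.3)
= 0.393 × 1.047^-19.1 = 0.393 × 0.4152 = 0.1632 d⁻¹.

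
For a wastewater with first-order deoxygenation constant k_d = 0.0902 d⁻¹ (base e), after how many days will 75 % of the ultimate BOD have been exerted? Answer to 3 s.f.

t ≈ 15.4 d

y/L₀ = 1 − e^(−k_d t) = 0.75 ⇒ e^(−k_d t) = 0.250
t = −ln(0.250) / 0.0902 = 1.386 / 0.0902 = 15.37 d.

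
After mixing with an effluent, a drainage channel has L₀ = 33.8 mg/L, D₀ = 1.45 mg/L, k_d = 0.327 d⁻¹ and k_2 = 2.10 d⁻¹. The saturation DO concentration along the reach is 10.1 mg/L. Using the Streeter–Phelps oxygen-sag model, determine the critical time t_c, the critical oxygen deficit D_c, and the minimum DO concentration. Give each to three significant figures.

t_c ≈ 0.900 d; D_c ≈ 3.92 mg/L; min DO ≈ 6.18 mg/L

With k_2/k_d = 6.422 and 1 − D₀(k_2−k_d)/(k_d L₀) = 0.7674,
t_c = ln(6.422 × 0.7674) / (2.10 − 0.327) = ln(4.928) / 1.773 = 1.595/1.773 = 0.8996 d.
L(t_c) = L₀ e^(−k_d t_c) = 33.8 × 0.7452 = 25.19 mg/L, and at the critical point k_2 D_c = k_d L, so D_c = (0.327/2.10) × 25.19 = 3.922 mg/L.
Minimum DO = C_s − D_c = 10.1 − 3.922 = 6.178 mg/L.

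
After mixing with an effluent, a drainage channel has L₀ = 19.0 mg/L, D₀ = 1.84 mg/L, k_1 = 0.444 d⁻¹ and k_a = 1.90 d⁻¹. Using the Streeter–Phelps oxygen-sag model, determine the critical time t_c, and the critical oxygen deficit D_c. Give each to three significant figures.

At the critical point dD/dt = 0, so k_1 L₀ e^(−k_1 t) = k_a D. Substituting D(t) from the Streeter–Phelps equation and solving for t gives
t_c = ln[(k_a/k_1)(1 − D₀(k_a−k_1)/(k_1 L₀))] / (k_a−k_1).
Here k_a−k_1 = 1.456 d⁻¹ and 1 − D₀(k_a−k_1)/(k_1 L₀) = 1 − 1.84×1.456/(0.444×19.0) = 0.6824, so
t_c = ln(4.279 × 0.6824) / 1.456 = 1.072 / 1.456 = 0.7360 d.
D_c = (k_1/k_a) L₀ e^(−k_1 t_c) = (0.444/1.90) × 19.0 × e^(−0.444×0.7360) = 0.2337 × 19.0 × 0.7212 = 3.202 mg/L.

t_c ≈ 0.736 d; D_c ≈ 3.20 mg/L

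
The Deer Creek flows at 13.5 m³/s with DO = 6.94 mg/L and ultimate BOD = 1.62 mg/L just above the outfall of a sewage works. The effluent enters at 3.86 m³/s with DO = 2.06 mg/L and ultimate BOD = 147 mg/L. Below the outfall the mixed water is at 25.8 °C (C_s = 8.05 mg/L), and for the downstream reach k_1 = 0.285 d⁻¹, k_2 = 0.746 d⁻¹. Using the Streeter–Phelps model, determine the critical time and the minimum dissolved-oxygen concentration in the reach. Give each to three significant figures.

t_c ≈ 1.85 d; minimum DO ≈ 0.391 mg/L

Mixed DO = (13.5×6.94 + 3.86×2.06)/(13.5+3.86) = 101.6/17.36 = 5.855 mg/L.
Mixed L₀ = (13.5×1.62 + 3.86×147)/(17.36) = 589.3/17.36 = 33.95 mg/L.
Initial deficit D₀ = C_s − DO₀ = 8.05 − 5.855 = 2.195 mg/L.
t_c = (1/0.4610) ln[(0.746/0.285)(1 − 2.195×0.4610/(0.285×33.95))] = 2.169 × ln(2.344) = 1.848 d.
D_c = (0.285/0.746) × 33.95 × e^(−0.285×1.848) = 0.3820 × 33.95 × 0.5906 = 7.659 mg/L.
Minimum DO = 8.05 − 7.659 = 0.3905 mg/L.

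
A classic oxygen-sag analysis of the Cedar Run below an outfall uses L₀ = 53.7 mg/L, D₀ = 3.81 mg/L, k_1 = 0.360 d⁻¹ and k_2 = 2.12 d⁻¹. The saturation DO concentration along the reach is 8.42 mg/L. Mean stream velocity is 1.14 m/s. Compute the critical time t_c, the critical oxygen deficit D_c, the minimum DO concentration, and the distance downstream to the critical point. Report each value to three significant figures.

With k_2/k_1 = 5.889 and 1 − D₀(k_2−k_1)/(k_1 L₀) = 0.6531,
t_c = ln(5.889 × 0.6531) / (2.12 − 0.360) = ln(3.846) / 1.760 = 1.347/1.760 = 0.7654 d.
D_c = (k_1/k_2) L₀ e^(−k_1 t_c) = (0.360/2.12) × 53.7 × e^(−0.360×0.7654) = 0.1698 × 53.7 × 0.7592 = 6.923 mg/L.
Minimum DO = C_s − D_c = 8.42 − 6.923 = 1.497 mg/L.
x_c = v t_c = 1.14 m/s × 0.7654 d × 86400 s/d = 75390 m ≈ 75.4 km.

t_c ≈ 0.765 d; D_c ≈ 6.92 mg/L; min DO ≈ 1.50 mg/L; x_c ≈ 75.4 km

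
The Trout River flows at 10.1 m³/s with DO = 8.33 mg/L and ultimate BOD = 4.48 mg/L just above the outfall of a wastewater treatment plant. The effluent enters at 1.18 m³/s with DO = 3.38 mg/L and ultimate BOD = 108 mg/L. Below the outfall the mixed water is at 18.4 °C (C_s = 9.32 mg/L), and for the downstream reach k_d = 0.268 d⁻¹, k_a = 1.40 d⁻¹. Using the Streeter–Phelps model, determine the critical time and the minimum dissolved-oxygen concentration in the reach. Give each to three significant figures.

t_c ≈ 0.985 d; minimum DO ≈ 7.07 mg/L

Mixed DO = (10.1×8.33 + 1.18×3.38)/(10.1+1.18) = 88.12/11.28 = 7.812 mg/L.
Mixed L₀ = (10.1×4.48 + 1.18×108)/(11.28) = 172.7/11.28 = 15.31 mg/L.
Initial deficit D₀ = C_s − DO₀ = 9.32 − 7.812 = 1.508 mg/L.
t_c = (1/1.132) ln[(1.40/0.268)(1 − 1.508×1.132/(0.268×15.31))] = 0.8834 × ln(3.051) = 0.9853 d.
D_c = (0.268/1.40) × 15.31 × e^(−0.268×0.9853) = 0.1914 × 15.31 × 0.7679 = 2.251 mg/L.
Minimum DO = 9.32 − 2.251 = 7.069 mg/L.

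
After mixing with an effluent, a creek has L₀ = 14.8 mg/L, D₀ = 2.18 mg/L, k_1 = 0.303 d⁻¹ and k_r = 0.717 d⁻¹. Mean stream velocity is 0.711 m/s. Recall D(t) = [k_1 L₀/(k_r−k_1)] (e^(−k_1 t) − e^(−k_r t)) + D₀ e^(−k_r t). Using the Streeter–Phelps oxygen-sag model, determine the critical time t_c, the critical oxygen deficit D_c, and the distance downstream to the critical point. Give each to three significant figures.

t_c ≈ 1.54 d; D_c ≈ 3.92 mg/L; x_c ≈ 94.5 km

t_c = [1/(k_r−k_1)] ln[(k_r/k_1)(1 − D₀(k_r−k_1)/(k_1 L₀))]
= [1/(0.717−0.303)] ln[(0.717/0.303)(1 − 2.18×0.4140/(0.303×14.8))]
= (1/0.4140) ln[2.366 × 0.7987] = 2.415 × ln(1.890) = 2.415 × 0.6366 = 1.538 d.
L(t_c) = L₀ e^(−k_1 t_c) = 14.8 × 0.6275 = 9.288 mg/L, and at the critical point k_r D_c = k_1 L, so D_c = (0.303/0.717) × 9.288 = 3.925 mg/L.
x_c = v t_c = 0.711 m/s × 1.538 d × 86400 s/d = 94460 m ≈ 94.5 km.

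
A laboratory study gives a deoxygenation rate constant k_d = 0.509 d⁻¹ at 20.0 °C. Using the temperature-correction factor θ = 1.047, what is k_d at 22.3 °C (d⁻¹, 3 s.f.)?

k_d ≈ 0.566 d⁻¹

k_d(T₂) = k_d(T₁) · θ^(T₂−T₁) = 0.509 × 1.047^(22.3−20.0)
= 0.509 × 1.047^2.30 = 0.509 × 1.111 = 0.5657 d⁻¹.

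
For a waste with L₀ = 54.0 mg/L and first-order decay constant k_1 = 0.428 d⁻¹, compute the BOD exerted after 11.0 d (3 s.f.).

y_t = L₀(1 − e^(−k_1 t)) = 54.0 × (1 − e^(−0.428×11.0))
= 54.0 × (1 − 0.009023) = 54.0 × 0.9910 = 53.51 mg/L.

y ≈ 53.5 mg/L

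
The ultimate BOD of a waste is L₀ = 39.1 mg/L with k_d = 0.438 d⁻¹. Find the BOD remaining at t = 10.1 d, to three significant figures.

L ≈ 0.469 mg/L

L_t = L₀ e^(−k_d t) = 39.1 × e^(−0.438×10.1) = 39.1 × 0.01199 = 0.4688 mg/L.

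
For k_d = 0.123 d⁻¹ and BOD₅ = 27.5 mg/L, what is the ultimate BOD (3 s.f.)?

BOD₅ = L₀(1 − e^(−5k_d)) ⇒ L₀ = BOD₅ / (1 − e^(−5×0.123))
= 27.5 / (1 − 0.5406) = 27.5 / 0.4594 = 59.87 mg/L.

L₀ ≈ 59.9 mg/L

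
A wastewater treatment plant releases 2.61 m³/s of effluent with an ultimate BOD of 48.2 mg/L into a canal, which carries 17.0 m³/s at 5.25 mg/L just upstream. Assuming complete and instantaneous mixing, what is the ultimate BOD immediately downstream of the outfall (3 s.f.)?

11.0 mg/L

Flow-weighted mixing: C = (Q_r C_r + Q_w C_w)/(Q_r + Q_w)
= (17.0×5.25 + 2.61×48.2)/(17.0 + 2.61) = 215.1/19.61 = 10.97 mg/L.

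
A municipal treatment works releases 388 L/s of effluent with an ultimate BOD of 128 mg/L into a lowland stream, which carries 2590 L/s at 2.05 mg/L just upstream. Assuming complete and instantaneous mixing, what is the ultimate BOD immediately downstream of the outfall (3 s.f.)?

Flow-weighted mixing: C = (Q_r C_r + Q_w C_w)/(Q_r + Q_w)
= (2590×2.05 + 388×128)/(2590 + 388) = 54970/2978 = 18.46 mg/L.

18.5 mg/L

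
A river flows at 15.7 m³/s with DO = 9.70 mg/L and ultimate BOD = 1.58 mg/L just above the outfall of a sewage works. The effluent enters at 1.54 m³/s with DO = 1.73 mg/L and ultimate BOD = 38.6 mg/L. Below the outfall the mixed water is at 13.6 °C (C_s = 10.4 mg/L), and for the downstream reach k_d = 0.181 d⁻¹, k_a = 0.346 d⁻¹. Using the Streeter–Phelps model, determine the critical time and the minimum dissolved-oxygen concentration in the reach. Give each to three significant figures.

Mixed DO = (15.7×9.70 + 1.54×1.73)/(15.7+1.54) = 155.0/17.24 = 8.988 mg/L.
Mixed L₀ = (15.7×1.58 + 1.54×38.6)/(17.24) = 84.25/17.24 = 4.887 mg/L.
Initial deficit D₀ = C_s − DO₀ = 10.4 − 8.988 = 1.412 mg/L.
t_c = (1/0.1650) ln[(0.346/0.181)(1 − 1.412×0.1650/(0.181×4.887))] = 6.061 × ln(1.408) = 2.074 d.
D_c = (0.181/0.346) × 4.887 × e^(−0.181×2.074) = 0.5231 × 4.887 × 0.6870 = 1.756 mg/L.
Minimum DO = 10.4 − 1.756 = 8.644 mg/L.

t_c ≈ 2.07 d; minimum DO ≈ 8.64 mg/L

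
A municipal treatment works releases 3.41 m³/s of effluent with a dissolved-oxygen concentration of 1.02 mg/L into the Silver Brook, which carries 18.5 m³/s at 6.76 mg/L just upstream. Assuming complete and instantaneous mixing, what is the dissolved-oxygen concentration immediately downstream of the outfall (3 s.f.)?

5.87 mg/L

Flow-weighted mixing: C = (Q_r C_r + Q_w C_w)/(Q_r + Q_w)
= (18.5×6.76 + 3.41×1.02)/(18.5 + 3.41) = 128.5/21.91 = 5.867 mg/L.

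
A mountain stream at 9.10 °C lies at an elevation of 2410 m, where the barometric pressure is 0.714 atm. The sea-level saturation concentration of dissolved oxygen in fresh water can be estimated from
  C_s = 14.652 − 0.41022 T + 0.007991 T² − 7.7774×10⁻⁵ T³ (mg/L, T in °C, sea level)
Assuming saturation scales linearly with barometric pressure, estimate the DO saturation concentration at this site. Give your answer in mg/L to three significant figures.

At sea level: C_s = 14.652 − 0.41022×9.10 + 0.007991×9.10² − 7.7774×10⁻⁵×9.10³ = 11.52 mg/L.
Pressure correction: C_s' = 11.52 × 0.714 = 8.227 mg/L.

C_s ≈ 8.23 mg/L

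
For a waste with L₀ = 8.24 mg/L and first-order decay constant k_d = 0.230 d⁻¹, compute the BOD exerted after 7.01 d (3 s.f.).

y ≈ 6.60 mg/L

y_t = L₀(1 − e^(−k_d t)) = 8.24 × (1 − e^(−0.230×7.01))
= 8.24 × (1 − 0.1994) = 8.24 × 0.8006 = 6.597 mg/L.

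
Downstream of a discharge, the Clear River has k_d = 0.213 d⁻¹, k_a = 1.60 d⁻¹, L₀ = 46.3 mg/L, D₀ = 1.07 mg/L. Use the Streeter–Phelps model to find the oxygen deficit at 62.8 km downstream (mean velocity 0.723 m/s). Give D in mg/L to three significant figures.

D ≈ 4.53 mg/L

Travel time t = x/v = 62.8 km / (0.723 m/s) = 62800 m / 0.723 m/s = 86860 s = 1.005 d.
k_d L₀/(k_a−k_d) = 0.213×46.3/(1.60−0.213) = 9.862/1.387 = 7.110 mg/L.
e^(−k_d t) = e^(−0.213×1.005) = 0.8072; e^(−k_a t) = e^(−1.60×1.005) = 0.2002.
D = 7.110 × (0.8072 − 0.2002) + 1.07 × 0.2002 = 4.316 + 0.2142 = 4.531 mg/L.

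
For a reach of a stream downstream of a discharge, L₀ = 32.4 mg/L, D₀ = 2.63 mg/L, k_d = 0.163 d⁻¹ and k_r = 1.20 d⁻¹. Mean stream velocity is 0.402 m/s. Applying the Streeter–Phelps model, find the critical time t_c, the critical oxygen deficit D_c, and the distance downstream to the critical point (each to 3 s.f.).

With k_r/k_d = 7.362 and 1 − D₀(k_r−k_d)/(k_d L₀) = 0.4836,
t_c = ln(7.362 × 0.4836) / (1.20 − 0.163) = ln(3.560) / 1.037 = 1.270/1.037 = 1.224 d.
D_c = (k_d/k_r) L₀ e^(−k_d t_c) = (0.163/1.20) × 32.4 × e^(−0.163×1.224) = 0.1358 × 32.4 × 0.8191 = 3.605 mg/L.
x_c = v t_c = 0.402 m/s × 1.224 d × 86400 s/d = 42530 m ≈ 42.5 km.

t_c ≈ 1.22 d; D_c ≈ 3.60 mg/L; x_c ≈ 42.5 km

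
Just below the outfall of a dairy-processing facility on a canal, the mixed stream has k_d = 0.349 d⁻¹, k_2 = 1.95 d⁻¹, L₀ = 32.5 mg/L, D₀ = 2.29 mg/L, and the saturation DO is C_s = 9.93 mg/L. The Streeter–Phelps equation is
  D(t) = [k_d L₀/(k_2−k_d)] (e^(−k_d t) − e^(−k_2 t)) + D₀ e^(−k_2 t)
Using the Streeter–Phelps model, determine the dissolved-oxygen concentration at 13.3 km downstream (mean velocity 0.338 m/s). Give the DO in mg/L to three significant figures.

Travel time t = x/v = 13.3 km / (0.338 m/s) = 13300 m / 0.338 m/s = 39350 s = 0.4554 d.
k_d L₀/(k_2−k_d) = 0.349×32.5/(1.95−0.349) = 11.34/1.601 = 7.085 mg/L.
e^(−k_d t) = e^(−0.349×0.4554) = 0.8530; e^(−k_2 t) = e^(−1.95×0.4554) = 0.4114.
D = 7.085 × (0.8530 − 0.4114) + 2.29 × 0.4114 = 3.129 + 0.9422 = 4.071 mg/L.
DO = C_s − D = 9.93 − 4.071 = 5.859 mg/L.

DO ≈ 5.86 mg/L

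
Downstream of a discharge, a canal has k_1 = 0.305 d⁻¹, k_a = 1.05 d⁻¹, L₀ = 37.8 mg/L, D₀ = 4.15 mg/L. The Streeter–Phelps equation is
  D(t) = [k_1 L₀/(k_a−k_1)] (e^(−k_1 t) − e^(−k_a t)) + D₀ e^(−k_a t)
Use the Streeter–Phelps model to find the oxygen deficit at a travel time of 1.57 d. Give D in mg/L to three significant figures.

k_1 L₀/(k_a−k_1) = 0.305×37.8/(1.05−0.305) = 11.53/0.7450 = 15.48 mg/L.
e^(−k_1 t) = e^(−0.305×1.570) = 0.6195; e^(−k_a t) = e^(−1.05×1.570) = 0.1923.
D = 15.48 × (0.6195 − 0.1923) + 4.15 × 0.1923 = 6.610 + 0.7982 = 7.409 mg/L.

D ≈ 7.41 mg/L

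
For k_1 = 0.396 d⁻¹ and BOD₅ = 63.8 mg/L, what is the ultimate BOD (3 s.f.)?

BOD₅ = L₀(1 − e^(−5k_1)) ⇒ L₀ = BOD₅ / (1 − e^(−5×0.396))
= 63.8 / (1 − 0.1381) = 63.8 / 0.8619 = 74.02 mg/L.

L₀ ≈ 74.0 mg/L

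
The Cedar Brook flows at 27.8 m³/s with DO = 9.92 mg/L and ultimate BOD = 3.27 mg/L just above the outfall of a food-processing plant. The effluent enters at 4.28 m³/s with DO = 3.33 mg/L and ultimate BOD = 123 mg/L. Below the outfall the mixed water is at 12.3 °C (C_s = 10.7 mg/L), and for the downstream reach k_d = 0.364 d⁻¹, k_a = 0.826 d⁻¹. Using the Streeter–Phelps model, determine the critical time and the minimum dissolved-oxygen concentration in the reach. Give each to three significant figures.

Mixed DO = (27.8×9.92 + 4.28×3.33)/(27.8+4.28) = 290.0/32.08 = 9.041 mg/L.
Mixed L₀ = (27.8×3.27 + 4.28×123)/(32.08) = 617.3/32.08 = 19.24 mg/L.
Initial deficit D₀ = C_s − DO₀ = 10.7 − 9.041 = 1.659 mg/L.
t_c = (1/0.4620) ln[(0.826/0.364)(1 − 1.659×0.4620/(0.364×19.24))] = 2.165 × ln(2.021) = 1.523 d.
D_c = (0.364/0.826) × 19.24 × e^(−0.364×1.523) = 0.4407 × 19.24 × 0.5745 = 4.872 mg/L.
Minimum DO = 10.7 − 4.872 = 5.828 mg/L.

t_c ≈ 1.52 d; minimum DO ≈ 5.83 mg/L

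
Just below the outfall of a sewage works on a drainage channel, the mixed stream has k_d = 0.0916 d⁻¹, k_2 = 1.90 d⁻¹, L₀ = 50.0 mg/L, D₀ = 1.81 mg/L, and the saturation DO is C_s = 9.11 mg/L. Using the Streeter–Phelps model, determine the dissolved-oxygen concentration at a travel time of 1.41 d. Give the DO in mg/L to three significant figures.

DO ≈ 6.93 mg/L

k_d L₀/(k_2−k_d) = 0.0916×50.0/(1.90−0.0916) = 4.580/1.808 = 2.533 mg/L.
e^(−k_d t) = e^(−0.0916×1.410) = 0.8788; e^(−k_2 t) = e^(−1.90×1.410) = 0.06863.
D = 2.533 × (0.8788 − 0.06863) + 1.81 × 0.06863 = 2.052 + 0.1242 = 2.176 mg/L.
DO = C_s − D = 9.11 − 2.176 = 6.934 mg/L.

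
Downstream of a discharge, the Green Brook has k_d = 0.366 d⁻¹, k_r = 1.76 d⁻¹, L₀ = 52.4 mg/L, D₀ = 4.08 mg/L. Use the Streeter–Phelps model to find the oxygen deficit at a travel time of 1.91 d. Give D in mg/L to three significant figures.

D ≈ 6.50 mg/L

k_d L₀/(k_r−k_d) = 0.366×52.4/(1.76−0.366) = 19.18/1.394 = 13.76 mg/L.
e^(−k_d t) = e^(−0.366×1.910) = 0.4971; e^(−k_r t) = e^(−1.76×1.910) = 0.03468.
D = 13.76 × (0.4971 − 0.03468) + 4.08 × 0.03468 = 6.361 + 0.1415 = 6.503 mg/L.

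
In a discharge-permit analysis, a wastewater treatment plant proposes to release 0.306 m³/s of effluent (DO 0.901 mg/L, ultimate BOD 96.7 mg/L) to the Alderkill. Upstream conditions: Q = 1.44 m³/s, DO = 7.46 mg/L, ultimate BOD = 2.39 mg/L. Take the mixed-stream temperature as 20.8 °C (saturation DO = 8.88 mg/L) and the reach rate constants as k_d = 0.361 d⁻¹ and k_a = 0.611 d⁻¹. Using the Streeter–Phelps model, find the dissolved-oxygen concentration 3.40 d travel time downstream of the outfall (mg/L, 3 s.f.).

DO ≈ 3.97 mg/L

Mixed DO = (1.44×7.46 + 0.306×0.901)/(1.44+0.306) = 11.02/1.746 = 6.310 mg/L.
Mixed L₀ = (1.44×2.39 + 0.306×96.7)/(1.746) = 33.03/1.746 = 18.92 mg/L.
Initial deficit D₀ = C_s − DO₀ = 8.88 − 6.310 = 2.570 mg/L.
D(3.40) = [0.361×18.92/(0.611−0.361)](e^(−0.361×3.40) − e^(−0.611×3.40)) + 2.570 e^(−0.611×3.40)
= 27.32 × (0.2931 − 0.1253) + 2.570 × 0.1253 = 4.906 mg/L.
DO = 8.88 − 4.906 = 3.974 mg/L.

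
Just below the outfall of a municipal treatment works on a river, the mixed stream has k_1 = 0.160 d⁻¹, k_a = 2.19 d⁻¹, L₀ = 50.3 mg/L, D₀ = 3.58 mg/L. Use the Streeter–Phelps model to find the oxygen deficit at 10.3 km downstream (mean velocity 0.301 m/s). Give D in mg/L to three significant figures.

Travel time t = x/v = 10.3 km / (0.301 m/s) = 10300 m / 0.301 m/s = 34220 s = 0.3961 d.
k_1 L₀/(k_a−k_1) = 0.160×50.3/(2.19−0.160) = 8.048/2.030 = 3.965 mg/L.
e^(−k_1 t) = e^(−0.160×0.3961) = 0.9386; e^(−k_a t) = e^(−2.19×0.3961) = 0.4201.
D = 3.965 × (0.9386 − 0.4201) + 3.58 × 0.4201 = 2.056 + 1.504 = 3.560 mg/L.

D ≈ 3.56 mg/L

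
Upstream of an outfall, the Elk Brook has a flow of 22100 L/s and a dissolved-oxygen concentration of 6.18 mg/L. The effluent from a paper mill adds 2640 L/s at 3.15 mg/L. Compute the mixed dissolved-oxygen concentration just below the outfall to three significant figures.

Flow-weighted mixing: C = (Q_r C_r + Q_w C_w)/(Q_r + Q_w)
= (22100×6.18 + 2640×3.15)/(22100 + 2640) = 144900/24740 = 5.857 mg/L.

5.86 mg/L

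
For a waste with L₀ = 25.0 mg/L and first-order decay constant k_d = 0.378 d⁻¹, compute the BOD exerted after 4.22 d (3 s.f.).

y ≈ 19.9 mg/L

y_t = L₀(1 − e^(−k_d t)) = 25.0 × (1 − e^(−0.378×4.22))
= 25.0 × (1 − 0.2029) = 25.0 × 0.7971 = 19.93 mg/L.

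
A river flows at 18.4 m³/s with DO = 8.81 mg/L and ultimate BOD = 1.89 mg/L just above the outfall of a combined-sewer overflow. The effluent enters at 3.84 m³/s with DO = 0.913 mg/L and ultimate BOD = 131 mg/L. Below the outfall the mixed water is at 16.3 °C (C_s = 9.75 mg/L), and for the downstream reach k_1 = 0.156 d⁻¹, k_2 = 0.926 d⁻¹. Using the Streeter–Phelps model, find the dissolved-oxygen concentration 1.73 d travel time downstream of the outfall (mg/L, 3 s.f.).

Mixed DO = (18.4×8.81 + 3.84×0.913)/(18.4+3.84) = 165.6/22.24 = 7.446 mg/L.
Mixed L₀ = (18.4×1.89 + 3.84×131)/(22.24) = 537.8/22.24 = 24.18 mg/L.
Initial deficit D₀ = C_s − DO₀ = 9.75 − 7.446 = 2.304 mg/L.
D(1.73) = [0.156×24.18/(0.926−0.156)](e^(−0.156×1.73) − e^(−0.926×1.73)) + 2.304 e^(−0.926×1.73)
= 4.899 × (0.7635 − 0.2015) + 2.304 × 0.2015 = 3.217 mg/L.
DO = 9.75 − 3.217 = 6.533 mg/L.

DO ≈ 6.53 mg/L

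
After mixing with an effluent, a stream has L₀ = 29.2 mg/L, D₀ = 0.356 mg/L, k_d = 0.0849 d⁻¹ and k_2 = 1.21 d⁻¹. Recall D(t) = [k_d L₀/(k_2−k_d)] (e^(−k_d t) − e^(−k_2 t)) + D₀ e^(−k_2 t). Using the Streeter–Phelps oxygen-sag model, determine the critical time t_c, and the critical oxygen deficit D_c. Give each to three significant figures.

t_c ≈ 2.20 d; D_c ≈ 1.70 mg/L

t_c = [1/(k_2−k_d)] ln[(k_2/k_d)(1 − D₀(k_2−k_d)/(k_d L₀))]
= [1/(1.21−0.0849)] ln[(1.21/0.0849)(1 − 0.356×1.125/(0.0849×29.2))]
= (1/1.125) ln[14.25 × 0.8384] = 0.8888 × ln(11.95) = 0.8888 × 2.481 = 2.205 d.
L(t_c) = L₀ e^(−k_d t_c) = 29.2 × 0.8293 = 24.22 mg/L, and at the critical point k_2 D_c = k_d L, so D_c = (0.0849/1.21) × 24.22 = 1.699 mg/L.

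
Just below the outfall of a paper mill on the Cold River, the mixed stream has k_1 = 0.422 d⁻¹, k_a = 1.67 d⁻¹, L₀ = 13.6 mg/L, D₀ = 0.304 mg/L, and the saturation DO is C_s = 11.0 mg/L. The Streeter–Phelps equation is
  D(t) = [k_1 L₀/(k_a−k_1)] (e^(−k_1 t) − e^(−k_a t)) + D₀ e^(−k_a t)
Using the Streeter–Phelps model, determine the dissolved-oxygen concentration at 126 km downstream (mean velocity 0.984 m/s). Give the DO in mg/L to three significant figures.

Travel time t = x/v = 126 km / (0.984 m/s) = 126000 m / 0.984 m/s = 128000 s = 1.482 d.
k_1 L₀/(k_a−k_1) = 0.422×13.6/(1.67−0.422) = 5.739/1.248 = 4.599 mg/L.
e^(−k_1 t) = e^(−0.422×1.482) = 0.5350; e^(−k_a t) = e^(−1.67×1.482) = 0.08416.
D = 4.599 × (0.5350 − 0.08416) + 0.304 × 0.08416 = 2.073 + 0.02559 = 2.099 mg/L.
DO = C_s − D = 11.0 − 2.099 = 8.901 mg/L.

DO ≈ 8.90 mg/L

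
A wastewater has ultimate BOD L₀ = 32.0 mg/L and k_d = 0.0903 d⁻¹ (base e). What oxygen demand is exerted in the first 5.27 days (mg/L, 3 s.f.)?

y ≈ 12.1 mg/L

y_t = L₀(1 − e^(−k_d t)) = 32.0 × (1 − e^(−0.0903×5.27))
= 32.0 × (1 − 0.6213) = 32.0 × 0.3787 = 12.12 mg/L.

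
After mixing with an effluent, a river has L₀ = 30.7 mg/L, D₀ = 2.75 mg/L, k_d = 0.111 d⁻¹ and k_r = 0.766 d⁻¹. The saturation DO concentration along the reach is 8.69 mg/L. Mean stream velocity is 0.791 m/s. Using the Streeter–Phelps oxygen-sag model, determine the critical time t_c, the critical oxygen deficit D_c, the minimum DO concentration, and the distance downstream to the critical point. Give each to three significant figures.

t_c ≈ 1.80 d; D_c ≈ 3.64 mg/L; min DO ≈ 5.05 mg/L; x_c ≈ 123 km

At the critical point dD/dt = 0, so k_d L₀ e^(−k_d t) = k_r D. Substituting D(t) from the Streeter–Phelps equation and solving for t gives
t_c = ln[(k_r/k_d)(1 − D₀(k_r−k_d)/(k_d L₀))] / (k_r−k_d).
Here k_r−k_d = 0.6550 d⁻¹ and 1 − D₀(k_r−k_d)/(k_d L₀) = 1 − 2.75×0.6550/(0.111×30.7) = 0.4714, so
t_c = ln(6.901 × 0.4714) / 0.6550 = 1.180 / 0.6550 = 1.801 d.
L(t_c) = L₀ e^(−k_d t_c) = 30.7 × 0.8188 = 25.14 mg/L, and at the critical point k_r D_c = k_d L, so D_c = (0.111/0.766) × 25.14 = 3.643 mg/L.
Minimum DO = C_s − D_c = 8.69 − 3.643 = 5.047 mg/L.
x_c = v t_c = 0.791 m/s × 1.801 d × 86400 s/d = 123100 m ≈ 123 km.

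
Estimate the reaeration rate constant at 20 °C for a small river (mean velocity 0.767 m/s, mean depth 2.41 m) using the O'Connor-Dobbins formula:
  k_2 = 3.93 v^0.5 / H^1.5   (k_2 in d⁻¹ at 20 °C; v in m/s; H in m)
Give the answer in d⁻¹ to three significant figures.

k_2 = 3.93 × 0.767^0.5 / 2.41^1.5 = 3.93 × 0.8758 / 3.741 = 0.9200 d⁻¹.

k_2 ≈ 0.920 d⁻¹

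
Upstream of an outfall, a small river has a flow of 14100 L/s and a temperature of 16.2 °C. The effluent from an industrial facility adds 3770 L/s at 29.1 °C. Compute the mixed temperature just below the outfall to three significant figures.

Flow-weighted mixing: C = (Q_r C_r + Q_w C_w)/(Q_r + Q_w)
= (14100×16.2 + 3770×29.1)/(14100 + 3770) = 338100/17870 = 18.92 °C.

18.9 °C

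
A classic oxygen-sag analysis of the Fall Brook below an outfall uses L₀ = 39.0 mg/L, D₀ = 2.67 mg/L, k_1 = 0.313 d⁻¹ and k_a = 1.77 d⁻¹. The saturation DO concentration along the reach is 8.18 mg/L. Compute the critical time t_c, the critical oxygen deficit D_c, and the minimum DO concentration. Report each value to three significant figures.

t_c = [1/(k_a−k_1)] ln[(k_a/k_1)(1 − D₀(k_a−k_1)/(k_1 L₀))]
= [1/(1.77−0.313)] ln[(1.77/0.313)(1 − 2.67×1.457/(0.313×39.0))]
= (1/1.457) ln[5.655 × 0.6813] = 0.6863 × ln(3.853) = 0.6863 × 1.349 = 0.9257 d.
D_c = (k_1/k_a) L₀ e^(−k_1 t_c) = (0.313/1.77) × 39.0 × e^(−0.313×0.9257) = 0.1768 × 39.0 × 0.7484 = 5.162 mg/L.
Minimum DO = C_s − D_c = 8.18 − 5.162 = 3.018 mg/L.

t_c ≈ 0.926 d; D_c ≈ 5.16 mg/L; min DO ≈ 3.02 mg/L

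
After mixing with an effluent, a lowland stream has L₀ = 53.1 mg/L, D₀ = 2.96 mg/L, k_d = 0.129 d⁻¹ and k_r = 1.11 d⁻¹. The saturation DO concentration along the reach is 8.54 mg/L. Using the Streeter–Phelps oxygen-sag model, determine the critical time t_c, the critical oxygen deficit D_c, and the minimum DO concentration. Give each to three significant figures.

t_c ≈ 1.63 d; D_c ≈ 5.00 mg/L; min DO ≈ 3.54 mg/L

At the critical point dD/dt = 0, so k_d L₀ e^(−k_d t) = k_r D. Substituting D(t) from the Streeter–Phelps equation and solving for t gives
t_c = ln[(k_r/k_d)(1 − D₀(k_r−k_d)/(k_d L₀))] / (k_r−k_d).
Here k_r−k_d = 0.9810 d⁻¹ and 1 − D₀(k_r−k_d)/(k_d L₀) = 1 − 2.96×0.9810/(0.129×53.1) = 0.5761, so
t_c = ln(8.605 × 0.5761) / 0.9810 = 1.601 / 0.9810 = 1.632 d.
D_c = (k_d/k_r) L₀ e^(−k_d t_c) = (0.129/1.11) × 53.1 × e^(−0.129×1.632) = 0.1162 × 53.1 × 0.8102 = 5.000 mg/L.
Minimum DO = C_s − D_c = 8.54 − 5.000 = 3.540 mg/L.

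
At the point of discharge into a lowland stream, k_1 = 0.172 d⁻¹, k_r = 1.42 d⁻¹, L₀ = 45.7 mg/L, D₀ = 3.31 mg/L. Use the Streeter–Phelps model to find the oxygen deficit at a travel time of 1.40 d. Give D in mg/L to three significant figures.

k_1 L₀/(k_r−k_1) = 0.172×45.7/(1.42−0.172) = 7.860/1.248 = 6.298 mg/L.
e^(−k_1 t) = e^(−0.172×1.400) = 0.7860; e^(−k_r t) = e^(−1.42×1.400) = 0.1370.
D = 6.298 × (0.7860 − 0.1370) + 3.31 × 0.1370 = 4.088 + 0.4534 = 4.541 mg/L.

D ≈ 4.54 mg/L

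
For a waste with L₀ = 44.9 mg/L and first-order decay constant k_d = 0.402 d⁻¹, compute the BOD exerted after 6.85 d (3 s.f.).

y ≈ 42.0 mg/L

y_t = L₀(1 − e^(−k_d t)) = 44.9 × (1 − e^(−0.402×6.85))
= 44.9 × (1 − 0.06369) = 44.9 × 0.9363 = 42.04 mg/L.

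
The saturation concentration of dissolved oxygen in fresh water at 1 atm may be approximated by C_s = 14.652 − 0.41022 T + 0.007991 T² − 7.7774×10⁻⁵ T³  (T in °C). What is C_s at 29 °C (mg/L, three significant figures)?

C_s ≈ 7.58 mg/L

C_s = 14.652 − 0.41022×29 + 0.007991×29² − 7.7774×10⁻⁵×29³ = 7.579 mg/L.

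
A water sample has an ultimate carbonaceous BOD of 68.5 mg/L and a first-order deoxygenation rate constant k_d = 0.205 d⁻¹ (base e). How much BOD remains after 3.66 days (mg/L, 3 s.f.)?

L ≈ 32.3 mg/L

L_t = L₀ e^(−k_d t) = 68.5 × e^(−0.205×3.66) = 68.5 × 0.4722 = 32.35 mg/L.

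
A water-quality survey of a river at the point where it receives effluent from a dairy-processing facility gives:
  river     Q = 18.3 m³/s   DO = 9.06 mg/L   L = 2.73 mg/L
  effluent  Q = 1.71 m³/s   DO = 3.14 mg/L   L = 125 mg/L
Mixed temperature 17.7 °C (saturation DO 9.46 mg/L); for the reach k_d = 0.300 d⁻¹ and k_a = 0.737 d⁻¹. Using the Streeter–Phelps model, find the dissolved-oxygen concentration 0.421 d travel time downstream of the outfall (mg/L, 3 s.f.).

Mixed DO = (18.3×9.06 + 1.71×3.14)/(18.3+1.71) = 171.2/20.01 = 8.554 mg/L.
Mixed L₀ = (18.3×2.73 + 1.71×125)/(20.01) = 263.7/20.01 = 13.18 mg/L.
Initial deficit D₀ = C_s − DO₀ = 9.46 − 8.554 = 0.9059 mg/L.
D(0.421) = [0.300×13.18/(0.737−0.300)](e^(−0.300×0.421) − e^(−0.737×0.421)) + 0.9059 e^(−0.737×0.421)
= 9.047 × (0.8814 − 0.7332) + 0.9059 × 0.7332 = 2.004 mg/L.
DO = 9.46 − 2.004 = 7.456 mg/L.

DO ≈ 7.46 mg/L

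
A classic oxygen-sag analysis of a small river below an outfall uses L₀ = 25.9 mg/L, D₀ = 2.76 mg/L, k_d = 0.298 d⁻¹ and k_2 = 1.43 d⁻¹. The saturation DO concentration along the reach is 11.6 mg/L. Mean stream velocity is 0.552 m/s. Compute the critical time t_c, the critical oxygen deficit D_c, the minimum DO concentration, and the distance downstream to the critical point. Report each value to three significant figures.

With k_2/k_d = 4.799 and 1 − D₀(k_2−k_d)/(k_d L₀) = 0.5952,
t_c = ln(4.799 × 0.5952) / (1.43 − 0.298) = ln(2.856) / 1.132 = 1.049/1.132 = 0.9271 d.
D_c = (k_d/k_2) L₀ e^(−k_d t_c) = (0.298/1.43) × 25.9 × e^(−0.298×0.9271) = 0.2084 × 25.9 × 0.7586 = 4.094 mg/L.
Minimum DO = C_s − D_c = 11.6 − 4.094 = 7.506 mg/L.
x_c = v t_c = 0.552 m/s × 0.9271 d × 86400 s/d = 44220 m ≈ 44.2 km.

t_c ≈ 0.927 d; D_c ≈ 4.09 mg/L; min DO ≈ 7.51 mg/L; x_c ≈ 44.2 km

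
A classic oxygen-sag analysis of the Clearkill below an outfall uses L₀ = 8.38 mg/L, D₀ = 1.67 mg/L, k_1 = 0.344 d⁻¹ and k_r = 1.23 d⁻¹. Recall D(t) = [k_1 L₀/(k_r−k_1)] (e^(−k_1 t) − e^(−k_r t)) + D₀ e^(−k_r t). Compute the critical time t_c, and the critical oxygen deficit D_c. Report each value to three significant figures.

t_c ≈ 0.625 d; D_c ≈ 1.89 mg/L

At the critical point dD/dt = 0, so k_1 L₀ e^(−k_1 t) = k_r D. Substituting D(t) from the Streeter–Phelps equation and solving for t gives
t_c = ln[(k_r/k_1)(1 − D₀(k_r−k_1)/(k_1 L₀))] / (k_r−k_1).
Here k_r−k_1 = 0.8860 d⁻¹ and 1 − D₀(k_r−k_1)/(k_1 L₀) = 1 − 1.67×0.8860/(0.344×8.38) = 0.4867, so
t_c = ln(3.576 × 0.4867) / 0.8860 = 0.5541 / 0.8860 = 0.6254 d.
L(t_c) = L₀ e^(−k_1 t_c) = 8.38 × 0.8064 = 6.758 mg/L, and at the critical point k_r D_c = k_1 L, so D_c = (0.344/1.23) × 6.758 = 1.890 mg/L.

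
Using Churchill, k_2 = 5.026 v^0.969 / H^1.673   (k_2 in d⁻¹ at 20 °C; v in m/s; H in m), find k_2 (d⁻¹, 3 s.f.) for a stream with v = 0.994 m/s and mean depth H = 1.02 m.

k_2 ≈ 4.83 d⁻¹

k_2 = 5.026 × 0.994^0.969 / 1.02^1.673 = 5.026 × 0.9942 / 1.034 = 4.834 d⁻¹.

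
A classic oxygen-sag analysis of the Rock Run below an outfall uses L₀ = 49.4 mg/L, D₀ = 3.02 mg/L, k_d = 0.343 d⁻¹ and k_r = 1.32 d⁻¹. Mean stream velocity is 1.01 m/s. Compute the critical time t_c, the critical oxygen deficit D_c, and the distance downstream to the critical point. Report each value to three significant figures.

t_c ≈ 1.18 d; D_c ≈ 8.55 mg/L; x_c ≈ 103 km

t_c = [1/(k_r−k_d)] ln[(k_r/k_d)(1 − D₀(k_r−k_d)/(k_d L₀))]
= [1/(1.32−0.343)] ln[(1.32/0.343)(1 − 3.02×0.9770/(0.343×49.4))]
= (1/0.9770) ln[3.848 × 0.8259] = 1.024 × ln(3.178) = 1.024 × 1.156 = 1.184 d.
L(t_c) = L₀ e^(−k_d t_c) = 49.4 × 0.6663 = 32.92 mg/L, and at the critical point k_r D_c = k_d L, so D_c = (0.343/1.32) × 32.92 = 8.553 mg/L.
x_c = v t_c = 1.01 m/s × 1.184 d × 86400 s/d = 103300 m ≈ 103 km.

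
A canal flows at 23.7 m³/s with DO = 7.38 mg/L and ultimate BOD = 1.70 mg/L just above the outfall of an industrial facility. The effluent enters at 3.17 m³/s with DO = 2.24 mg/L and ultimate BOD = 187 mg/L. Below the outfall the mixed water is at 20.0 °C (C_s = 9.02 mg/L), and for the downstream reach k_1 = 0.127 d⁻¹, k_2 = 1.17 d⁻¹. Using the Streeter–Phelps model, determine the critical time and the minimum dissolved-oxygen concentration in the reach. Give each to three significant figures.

t_c ≈ 0.664 d; minimum DO ≈ 6.67 mg/L

Mixed DO = (23.7×7.38 + 3.17×2.24)/(23.7+3.17) = 182.0/26.87 = 6.774 mg/L.
Mixed L₀ = (23.7×1.70 + 3.17×187)/(26.87) = 633.1/26.87 = 23.56 mg/L.
Initial deficit D₀ = C_s − DO₀ = 9.02 − 6.774 = 2.246 mg/L.
t_c = (1/1.043) ln[(1.17/0.127)(1 − 2.246×1.043/(0.127×23.56))] = 0.9588 × ln(1.999) = 0.6640 d.
D_c = (0.127/1.17) × 23.56 × e^(−0.127×0.6640) = 0.1085 × 23.56 × 0.9191 = 2.351 mg/L.
Minimum DO = 9.02 − 2.351 = 6.669 mg/L.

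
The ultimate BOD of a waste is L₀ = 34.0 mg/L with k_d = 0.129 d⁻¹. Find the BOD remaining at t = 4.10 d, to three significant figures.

L_t = L₀ e^(−k_d t) = 34.0 × e^(−0.129×4.10) = 34.0 × 0.5893 = 20.03 mg/L.

L ≈ 20.0 mg/L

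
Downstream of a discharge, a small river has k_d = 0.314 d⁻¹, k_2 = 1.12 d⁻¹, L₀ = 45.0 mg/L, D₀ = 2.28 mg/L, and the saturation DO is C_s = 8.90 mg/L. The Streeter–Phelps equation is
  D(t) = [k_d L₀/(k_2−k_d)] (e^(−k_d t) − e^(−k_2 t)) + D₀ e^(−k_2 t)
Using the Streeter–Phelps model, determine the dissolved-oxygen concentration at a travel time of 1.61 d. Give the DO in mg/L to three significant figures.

DO ≈ 0.839 mg/L

k_d L₀/(k_2−k_d) = 0.314×45.0/(1.12−0.314) = 14.13/0.8060 = 17.53 mg/L.
e^(−k_d t) = e^(−0.314×1.610) = 0.6032; e^(−k_2 t) = e^(−1.12×1.610) = 0.1648.
D = 17.53 × (0.6032 − 0.1648) + 2.28 × 0.1648 = 7.686 + 0.3757 = 8.061 mg/L.
DO = C_s − D = 8.90 − 8.061 = 0.8386 mg/L.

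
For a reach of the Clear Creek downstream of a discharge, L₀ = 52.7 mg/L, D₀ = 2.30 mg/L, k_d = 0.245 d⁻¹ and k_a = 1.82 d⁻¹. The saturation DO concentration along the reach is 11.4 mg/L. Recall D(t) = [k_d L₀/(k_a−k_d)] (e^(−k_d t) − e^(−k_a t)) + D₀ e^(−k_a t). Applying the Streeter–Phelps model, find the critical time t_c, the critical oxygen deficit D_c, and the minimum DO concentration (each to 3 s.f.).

t_c = [1/(k_a−k_d)] ln[(k_a/k_d)(1 − D₀(k_a−k_d)/(k_d L₀))]
= [1/(1.82−0.245)] ln[(1.82/0.245)(1 − 2.30×1.575/(0.245×52.7))]
= (1/1.575) ln[7.429 × 0.7194] = 0.6349 × ln(5.344) = 0.6349 × 1.676 = 1.064 d.
L(t_c) = L₀ e^(−k_d t_c) = 52.7 × 0.7705 = 40.61 mg/L, and at the critical point k_a D_c = k_d L, so D_c = (0.245/1.82) × 40.61 = 5.466 mg/L.
Minimum DO = C_s − D_c = 11.4 − 5.466 = 5.934 mg/L.

t_c ≈ 1.06 d; D_c ≈ 5.47 mg/L; min DO ≈ 5.93 mg/L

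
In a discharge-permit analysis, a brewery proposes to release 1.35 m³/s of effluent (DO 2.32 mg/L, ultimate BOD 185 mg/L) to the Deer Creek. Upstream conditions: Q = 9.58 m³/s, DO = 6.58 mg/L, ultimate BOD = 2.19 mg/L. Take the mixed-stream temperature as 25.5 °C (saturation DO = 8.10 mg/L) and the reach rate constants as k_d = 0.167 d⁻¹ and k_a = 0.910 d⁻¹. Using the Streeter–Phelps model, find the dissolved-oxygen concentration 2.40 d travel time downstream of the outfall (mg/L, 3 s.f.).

DO ≈ 4.77 mg/L

Mixed DO = (9.58×6.58 + 1.35×2.32)/(9.58+1.35) = 66.17/10.93 = 6.054 mg/L.
Mixed L₀ = (9.58×2.19 + 1.35×185)/(10.93) = 270.7/10.93 = 24.77 mg/L.
Initial deficit D₀ = C_s − DO₀ = 8.10 − 6.054 = 2.046 mg/L.
D(2.40) = [0.167×24.77/(0.910−0.167)](e^(−0.167×2.40) − e^(−0.910×2.40)) + 2.046 e^(−0.910×2.40)
= 5.567 × (0.6698 − 0.1126) + 2.046 × 0.1126 = 3.332 mg/L.
DO = 8.10 − 3.332 = 4.768 mg/L.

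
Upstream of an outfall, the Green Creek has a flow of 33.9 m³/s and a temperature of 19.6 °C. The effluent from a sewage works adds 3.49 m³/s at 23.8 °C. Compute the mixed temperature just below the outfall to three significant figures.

Flow-weighted mixing: C = (Q_r C_r + Q_w C_w)/(Q_r + Q_w)
= (33.9×19.6 + 3.49×23.8)/(33.9 + 3.49) = 747.5/37.39 = 19.99 °C.

20.0 °C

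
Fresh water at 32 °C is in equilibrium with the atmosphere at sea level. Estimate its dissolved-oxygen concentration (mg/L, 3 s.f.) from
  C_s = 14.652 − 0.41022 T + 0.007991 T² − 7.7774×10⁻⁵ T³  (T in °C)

C_s = 14.652 − 0.41022×32 + 0.007991×32² − 7.7774×10⁻⁵×32³ = 7.159 mg/L.

C_s ≈ 7.16 mg/L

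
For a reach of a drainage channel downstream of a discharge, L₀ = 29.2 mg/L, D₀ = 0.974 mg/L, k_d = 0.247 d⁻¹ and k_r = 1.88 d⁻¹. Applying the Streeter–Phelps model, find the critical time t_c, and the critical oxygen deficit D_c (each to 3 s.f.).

t_c ≈ 1.09 d; D_c ≈ 2.93 mg/L

At the critical point dD/dt = 0, so k_d L₀ e^(−k_d t) = k_r D. Substituting D(t) from the Streeter–Phelps equation and solving for t gives
t_c = ln[(k_r/k_d)(1 − D₀(k_r−k_d)/(k_d L₀))] / (k_r−k_d).
Here k_r−k_d = 1.633 d⁻¹ and 1 − D₀(k_r−k_d)/(k_d L₀) = 1 − 0.974×1.633/(0.247×29.2) = 0.7795, so
t_c = ln(7.611 × 0.7795) / 1.633 = 1.780 / 1.633 = 1.090 d.
D_c = (k_d/k_r) L₀ e^(−k_d t_c) = (0.247/1.88) × 29.2 × e^(−0.247×1.090) = 0.1314 × 29.2 × 0.7639 = 2.931 mg/L.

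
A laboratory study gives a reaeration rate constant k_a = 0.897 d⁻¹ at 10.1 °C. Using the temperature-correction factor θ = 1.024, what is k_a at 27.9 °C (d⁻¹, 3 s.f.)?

k_a(T₂) = k_a(T₁) · θ^(T₂−T₁) = 0.897 × 1.024^(27.9−10.1)
= 0.897 × 1.024^17.8 = 0.897 × 1.525 = 1.368 d⁻¹.

k_a ≈ 1.37 d⁻¹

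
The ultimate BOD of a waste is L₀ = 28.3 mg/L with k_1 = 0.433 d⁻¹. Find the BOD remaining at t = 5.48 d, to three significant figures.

L_t = L₀ e^(−k_1 t) = 28.3 × e^(−0.433×5.48) = 28.3 × 0.09322 = 2.638 mg/L.

L ≈ 2.64 mg/L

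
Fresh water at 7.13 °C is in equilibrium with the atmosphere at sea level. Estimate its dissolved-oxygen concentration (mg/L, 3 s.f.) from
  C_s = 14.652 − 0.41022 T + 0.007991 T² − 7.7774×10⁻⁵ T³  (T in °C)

C_s = 14.652 − 0.41022×7.13 + 0.007991×7.13² − 7.7774×10⁻⁵×7.13³ = 12.11 mg/L.

C_s ≈ 12.1 mg/L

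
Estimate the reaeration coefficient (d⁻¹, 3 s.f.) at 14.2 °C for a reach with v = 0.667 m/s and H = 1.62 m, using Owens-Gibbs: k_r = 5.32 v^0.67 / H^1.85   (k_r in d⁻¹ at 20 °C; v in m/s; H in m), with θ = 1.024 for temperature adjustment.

k_r(20) = 5.32 × 0.667^0.67 / 1.62^1.85 = 5.32 × 0.7624 / 2.441 = 1.661 d⁻¹.
k_r(14.2) = 1.661 × 1.024^(14.2−20) = 1.661 × 0.8715 = 1.448 d⁻¹.

k_r ≈ 1.45 d⁻¹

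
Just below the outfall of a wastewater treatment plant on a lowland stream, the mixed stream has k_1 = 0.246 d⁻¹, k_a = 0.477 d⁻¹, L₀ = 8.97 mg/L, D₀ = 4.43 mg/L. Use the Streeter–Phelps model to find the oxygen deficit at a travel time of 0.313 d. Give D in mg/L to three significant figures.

D ≈ 4.43 mg/L

k_1 L₀/(k_a−k_1) = 0.246×8.97/(0.477−0.246) = 2.207/0.2310 = 9.552 mg/L.
e^(−k_1 t) = e^(−0.246×0.3130) = 0.9259; e^(−k_a t) = e^(−0.477×0.3130) = 0.8613.
D = 9.552 × (0.9259 − 0.8613) + 4.43 × 0.8613 = 0.6169 + 3.816 = 4.433 mg/L.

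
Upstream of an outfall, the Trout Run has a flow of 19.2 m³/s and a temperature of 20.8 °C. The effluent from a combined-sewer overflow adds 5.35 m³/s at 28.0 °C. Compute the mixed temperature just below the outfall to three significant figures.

Flow-weighted mixing: C = (Q_r C_r + Q_w C_w)/(Q_r + Q_w)
= (19.2×20.8 + 5.35×28.0)/(19.2 + 5.35) = 549.2/24.55 = 22.37 °C.

22.4 °C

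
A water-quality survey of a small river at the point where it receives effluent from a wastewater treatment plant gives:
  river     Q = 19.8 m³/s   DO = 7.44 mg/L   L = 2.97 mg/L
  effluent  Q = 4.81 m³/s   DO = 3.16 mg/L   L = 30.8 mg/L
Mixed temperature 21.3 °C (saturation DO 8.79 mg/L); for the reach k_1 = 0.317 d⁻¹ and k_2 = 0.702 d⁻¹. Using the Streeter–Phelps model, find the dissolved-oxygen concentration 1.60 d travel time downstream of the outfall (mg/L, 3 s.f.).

DO ≈ 6.16 mg/L

Mixed DO = (19.8×7.44 + 4.81×3.16)/(19.8+4.81) = 162.5/24.61 = 6.603 mg/L.
Mixed L₀ = (19.8×2.97 + 4.81×30.8)/(24.61) = 207.0/24.61 = 8.409 mg/L.
Initial deficit D₀ = C_s − DO₀ = 8.79 − 6.603 = 2.187 mg/L.
D(1.60) = [0.317×8.409/(0.702−0.317)](e^(−0.317×1.60) − e^(−0.702×1.60)) + 2.187 e^(−0.702×1.60)
= 6.924 × (0.6022 − 0.3252) + 2.187 × 0.3252 = 2.629 mg/L.
DO = 8.79 − 2.629 = 6.161 mg/L.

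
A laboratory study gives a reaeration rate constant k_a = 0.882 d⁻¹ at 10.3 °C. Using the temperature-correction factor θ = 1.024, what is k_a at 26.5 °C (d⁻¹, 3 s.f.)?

k_a(T₂) = k_a(T₁) · θ^(T₂−T₁) = 0.882 × 1.024^(26.5−10.3)
= 0.882 × 1.024^16.2 = 0.882 × 1.468 = 1.295 d⁻¹.

k_a ≈ 1.30 d⁻¹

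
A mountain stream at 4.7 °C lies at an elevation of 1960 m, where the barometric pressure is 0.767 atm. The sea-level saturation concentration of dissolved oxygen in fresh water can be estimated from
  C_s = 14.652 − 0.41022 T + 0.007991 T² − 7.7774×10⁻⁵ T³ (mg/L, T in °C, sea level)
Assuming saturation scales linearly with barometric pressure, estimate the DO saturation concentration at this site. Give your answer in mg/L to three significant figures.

C_s ≈ 9.89 mg/L

At sea level: C_s = 14.652 − 0.41022×4.7 + 0.007991×4.7² − 7.7774×10⁻⁵×4.7³ = 12.89 mg/L.
Pressure correction: C_s' = 12.89 × 0.767 = 9.888 mg/L.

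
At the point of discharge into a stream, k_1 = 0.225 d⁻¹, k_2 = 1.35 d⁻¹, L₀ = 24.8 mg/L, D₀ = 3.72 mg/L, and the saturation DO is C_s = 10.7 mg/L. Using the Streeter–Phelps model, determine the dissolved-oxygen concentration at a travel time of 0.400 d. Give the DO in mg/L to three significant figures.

k_1 L₀/(k_2−k_1) = 0.225×24.8/(1.35−0.225) = 5.580/1.125 = 4.960 mg/L.
e^(−k_1 t) = e^(−0.225×0.4000) = 0.9139; e^(−k_2 t) = e^(−1.35×0.4000) = 0.5827.
D = 4.960 × (0.9139 − 0.5827) + 3.72 × 0.5827 = 1.643 + 2.168 = 3.810 mg/L.
DO = C_s − D = 10.7 − 3.810 = 6.890 mg/L.

DO ≈ 6.89 mg/L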